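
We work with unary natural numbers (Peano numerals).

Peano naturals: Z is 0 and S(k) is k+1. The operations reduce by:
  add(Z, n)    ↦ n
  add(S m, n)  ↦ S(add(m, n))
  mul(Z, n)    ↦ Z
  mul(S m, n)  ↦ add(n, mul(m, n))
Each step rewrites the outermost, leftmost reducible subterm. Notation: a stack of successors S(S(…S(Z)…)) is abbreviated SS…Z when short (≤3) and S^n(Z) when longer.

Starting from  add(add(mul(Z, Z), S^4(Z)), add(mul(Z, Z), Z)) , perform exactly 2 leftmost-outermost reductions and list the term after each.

Answer: after 2 steps: add(S^4(Z), add(mul(Z, Z), Z))

Working:
  start: add(add(mul(Z, Z), S^4(Z)), add(mul(Z, Z), Z))
  →1  add(add(Z, S^4(Z)), add(mul(Z, Z), Z))
  →2  add(S^4(Z), add(mul(Z, Z), Z))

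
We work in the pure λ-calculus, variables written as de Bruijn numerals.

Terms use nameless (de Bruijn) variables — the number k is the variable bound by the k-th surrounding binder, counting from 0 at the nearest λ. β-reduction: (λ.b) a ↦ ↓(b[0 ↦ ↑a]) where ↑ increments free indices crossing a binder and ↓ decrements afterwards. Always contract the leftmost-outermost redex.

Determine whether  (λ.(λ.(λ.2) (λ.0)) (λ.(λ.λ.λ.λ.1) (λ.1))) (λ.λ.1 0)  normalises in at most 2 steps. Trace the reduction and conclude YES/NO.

  start: (λ.(λ.(λ.2) (λ.0)) (λ.(λ.λ.λ.λ.1) (λ.1))) (λ.λ.1 0)
  step 1: (λ.(λ.λ.λ.1 0) (λ.0)) (λ.(λ.λ.λ.λ.1) (λ.1))
  step 2: (λ.λ.λ.1 0) (λ.0)

Answer: NO — after 2 steps the term is (λ.λ.λ.1 0) (λ.0), not yet normal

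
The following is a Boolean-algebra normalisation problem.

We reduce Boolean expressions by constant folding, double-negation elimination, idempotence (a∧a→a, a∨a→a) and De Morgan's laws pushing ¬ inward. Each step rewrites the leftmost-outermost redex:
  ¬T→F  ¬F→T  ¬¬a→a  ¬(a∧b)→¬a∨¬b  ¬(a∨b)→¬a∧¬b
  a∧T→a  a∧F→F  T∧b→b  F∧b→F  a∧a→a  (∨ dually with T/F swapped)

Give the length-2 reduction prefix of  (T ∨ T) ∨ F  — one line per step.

Answer: after 2 steps: T

Working:
  start: (T ∨ T) ∨ F
  step 1: T ∨ T
  step 2: T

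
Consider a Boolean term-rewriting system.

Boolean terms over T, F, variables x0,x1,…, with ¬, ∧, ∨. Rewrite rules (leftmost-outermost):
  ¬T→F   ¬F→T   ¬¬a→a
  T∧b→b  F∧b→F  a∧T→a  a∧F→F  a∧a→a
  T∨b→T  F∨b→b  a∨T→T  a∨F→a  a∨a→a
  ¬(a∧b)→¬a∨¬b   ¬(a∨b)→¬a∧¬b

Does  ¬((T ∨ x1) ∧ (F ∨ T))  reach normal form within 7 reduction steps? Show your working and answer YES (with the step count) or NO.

Answer: NO — after 7 steps the term is T ∧ ¬T, not yet normal

Derivation:
  start: ¬((T ∨ x1) ∧ (F ∨ T))
  →1  ¬(T ∨ x1) ∨ ¬(F ∨ T)
  →2  (¬T ∧ ¬x1) ∨ ¬(F ∨ T)
  →3  (F ∧ ¬x1) ∨ ¬(F ∨ T)
  →4  F ∨ ¬(F ∨ T)
  →5  ¬(F ∨ T)
  →6  ¬F ∧ ¬T
  →7  T ∧ ¬T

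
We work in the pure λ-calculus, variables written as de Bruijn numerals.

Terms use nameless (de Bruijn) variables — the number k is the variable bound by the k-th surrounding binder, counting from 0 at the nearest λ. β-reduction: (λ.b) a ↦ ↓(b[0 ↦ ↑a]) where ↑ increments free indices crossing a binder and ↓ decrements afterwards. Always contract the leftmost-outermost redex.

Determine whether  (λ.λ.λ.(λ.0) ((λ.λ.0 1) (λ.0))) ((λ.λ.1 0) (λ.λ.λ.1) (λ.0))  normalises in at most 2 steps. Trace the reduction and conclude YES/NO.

  start: (λ.λ.λ.(λ.0) ((λ.λ.0 1) (λ.0))) ((λ.λ.1 0) (λ.λ.λ.1) (λ.0))
  step 1: λ.λ.(λ.0) ((λ.λ.0 1) (λ.0))
  step 2: λ.λ.(λ.λ.0 1) (λ.0)

Answer: NO — after 2 steps the term is λ.λ.(λ.λ.0 1) (λ.0), not yet normal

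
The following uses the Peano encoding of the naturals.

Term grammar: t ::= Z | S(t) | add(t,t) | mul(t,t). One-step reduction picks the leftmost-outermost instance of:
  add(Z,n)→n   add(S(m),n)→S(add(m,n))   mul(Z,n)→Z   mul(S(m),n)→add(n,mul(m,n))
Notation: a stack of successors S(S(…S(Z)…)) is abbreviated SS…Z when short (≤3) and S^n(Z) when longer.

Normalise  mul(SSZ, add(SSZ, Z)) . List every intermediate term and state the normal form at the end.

Answer: normal form = S^4(Z)  (in 15 steps)

Reduction:
  start: mul(SSZ, add(SSZ, Z))
  step 1: add(add(SSZ, Z), mul(SZ, add(SSZ, Z)))
  step 2: add(S(add(SZ, Z)), mul(SZ, add(SSZ, Z)))
  step 3: S(add(add(SZ, Z), mul(SZ, add(SSZ, Z))))
  step 4: S(add(S(add(Z, Z)), mul(SZ, add(SSZ, Z))))
  step 5: S(S(add(add(Z, Z), mul(SZ, add(SSZ, Z)))))
  step 6: S(S(add(Z, mul(SZ, add(SSZ, Z)))))
  step 7: S(S(mul(SZ, add(SSZ, Z))))
  step 8: S(S(add(add(SSZ, Z), mul(Z, add(SSZ, Z)))))
  step 9: S(S(add(S(add(SZ, Z)), mul(Z, add(SSZ, Z)))))
  step 10: S(S(S(add(add(SZ, Z), mul(Z, add(SSZ, Z))))))
  step 11: S(S(S(add(S(add(Z, Z)), mul(Z, add(SSZ, Z))))))
  step 12: S(S(S(S(add(add(Z, Z), mul(Z, add(SSZ, Z)))))))
  step 13: S(S(S(S(add(Z, mul(Z, add(SSZ, Z)))))))
  step 14: S(S(S(S(mul(Z, add(SSZ, Z))))))
  step 15: S^4(Z)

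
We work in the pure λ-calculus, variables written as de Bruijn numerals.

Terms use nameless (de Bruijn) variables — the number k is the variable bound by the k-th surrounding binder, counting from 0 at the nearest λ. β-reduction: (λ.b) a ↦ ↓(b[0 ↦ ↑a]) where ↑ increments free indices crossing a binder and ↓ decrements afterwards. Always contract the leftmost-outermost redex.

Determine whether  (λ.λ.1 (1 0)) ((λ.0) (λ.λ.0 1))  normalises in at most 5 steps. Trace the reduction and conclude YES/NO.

Answer: YES — reaches normal form λ.λ.0 (λ.0 2) in 5 ≤ 5 steps

Reduction:
  start: (λ.λ.1 (1 0)) ((λ.0) (λ.λ.0 1))
  →1  λ.(λ.0) (λ.λ.0 1) ((λ.0) (λ.λ.0 1) 0)
  →2  λ.(λ.λ.0 1) ((λ.0) (λ.λ.0 1) 0)
  →3  λ.λ.0 ((λ.0) (λ.λ.0 1) 1)
  →4  λ.λ.0 ((λ.λ.0 1) 1)
  →5  λ.λ.0 (λ.0 2)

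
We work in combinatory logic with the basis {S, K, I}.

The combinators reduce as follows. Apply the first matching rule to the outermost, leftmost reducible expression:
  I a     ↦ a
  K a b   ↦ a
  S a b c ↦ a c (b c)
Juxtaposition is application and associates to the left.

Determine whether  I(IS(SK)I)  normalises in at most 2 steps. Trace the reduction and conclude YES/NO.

  start: I(IS(SK)I)
  →1  IS(SK)I
  →2  S(SK)I

Answer: YES — reaches normal form S(SK)I in 2 ≤ 2 steps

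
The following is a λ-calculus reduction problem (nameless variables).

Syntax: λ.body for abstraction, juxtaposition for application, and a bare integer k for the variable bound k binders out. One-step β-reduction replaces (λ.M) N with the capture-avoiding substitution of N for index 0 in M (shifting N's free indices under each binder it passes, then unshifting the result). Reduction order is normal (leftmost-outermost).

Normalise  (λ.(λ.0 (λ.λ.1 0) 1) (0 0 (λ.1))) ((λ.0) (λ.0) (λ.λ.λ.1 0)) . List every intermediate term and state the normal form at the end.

  start: (λ.(λ.0 (λ.λ.1 0) 1) (0 0 (λ.1))) ((λ.0) (λ.0) (λ.λ.λ.1 0))
  [1] (λ.0 (λ.λ.1 0) ((λ.0) (λ.0) (λ.λ.λ.1 0))) ((λ.0) (λ.0) (λ.λ.λ.1 0) ((λ.0) (λ.0) (λ.λ.λ.1 0)) (λ.(λ.0) (λ.0) (λ.λ.λ.1 0)))
  [2] (λ.0) (λ.0) (λ.λ.λ.1 0) ((λ.0) (λ.0) (λ.λ.λ.1 0)) (λ.(λ.0) (λ.0) (λ.λ.λ.1 0)) (λ.λ.1 0) ((λ.0) (λ.0) (λ.λ.λ.1 0))
  [3] (λ.0) (λ.λ.λ.1 0) ((λ.0) (λ.0) (λ.λ.λ.1 0)) (λ.(λ.0) (λ.0) (λ.λ.λ.1 0)) (λ.λ.1 0) ((λ.0) (λ.0) (λ.λ.λ.1 0))
  [4] (λ.λ.λ.1 0) ((λ.0) (λ.0) (λ.λ.λ.1 0)) (λ.(λ.0) (λ.0) (λ.λ.λ.1 0)) (λ.λ.1 0) ((λ.0) (λ.0) (λ.λ.λ.1 0))
  [5] (λ.λ.1 0) (λ.(λ.0) (λ.0) (λ.λ.λ.1 0)) (λ.λ.1 0) ((λ.0) (λ.0) (λ.λ.λ.1 0))
  [6] (λ.(λ.(λ.0) (λ.0) (λ.λ.λ.1 0)) 0) (λ.λ.1 0) ((λ.0) (λ.0) (λ.λ.λ.1 0))
  [7] (λ.(λ.0) (λ.0) (λ.λ.λ.1 0)) (λ.λ.1 0) ((λ.0) (λ.0) (λ.λ.λ.1 0))
  [8] (λ.0) (λ.0) (λ.λ.λ.1 0) ((λ.0) (λ.0) (λ.λ.λ.1 0))
  [9] (λ.0) (λ.λ.λ.1 0) ((λ.0) (λ.0) (λ.λ.λ.1 0))
  [10] (λ.λ.λ.1 0) ((λ.0) (λ.0) (λ.λ.λ.1 0))
  [11] λ.λ.1 0

Answer: normal form = λ.λ.1 0  (in 11 steps)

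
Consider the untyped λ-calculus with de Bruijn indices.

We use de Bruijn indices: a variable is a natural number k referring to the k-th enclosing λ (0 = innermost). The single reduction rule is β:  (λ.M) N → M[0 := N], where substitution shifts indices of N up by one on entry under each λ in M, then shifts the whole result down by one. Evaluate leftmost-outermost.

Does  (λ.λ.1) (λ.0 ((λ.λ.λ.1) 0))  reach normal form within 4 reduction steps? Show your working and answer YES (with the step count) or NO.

  start: (λ.λ.1) (λ.0 ((λ.λ.λ.1) 0))
  →1  λ.λ.0 ((λ.λ.λ.1) 0)
  →2  λ.λ.0 (λ.λ.1)

Answer: YES — reaches normal form λ.λ.0 (λ.λ.1) in 2 ≤ 4 steps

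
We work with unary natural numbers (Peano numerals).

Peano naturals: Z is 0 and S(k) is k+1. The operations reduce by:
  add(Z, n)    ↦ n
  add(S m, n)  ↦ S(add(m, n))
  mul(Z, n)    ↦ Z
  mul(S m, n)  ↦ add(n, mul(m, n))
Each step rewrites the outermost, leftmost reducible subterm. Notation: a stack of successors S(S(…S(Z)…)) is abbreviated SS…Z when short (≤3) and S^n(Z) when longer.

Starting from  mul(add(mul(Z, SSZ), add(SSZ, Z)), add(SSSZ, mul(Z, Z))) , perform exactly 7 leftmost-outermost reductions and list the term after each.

Answer: after 7 steps: S(add(S(add(SZ, mul(Z, Z))), mul(add(SZ, Z), add(SSSZ, mul(Z, Z)))))

Derivation:
  start: mul(add(mul(Z, SSZ), add(SSZ, Z)), add(SSSZ, mul(Z, Z)))
  [1] mul(add(Z, add(SSZ, Z)), add(SSSZ, mul(Z, Z)))
  [2] mul(add(SSZ, Z), add(SSSZ, mul(Z, Z)))
  [3] mul(S(add(SZ, Z)), add(SSSZ, mul(Z, Z)))
  [4] add(add(SSSZ, mul(Z, Z)), mul(add(SZ, Z), add(SSSZ, mul(Z, Z))))
  [5] add(S(add(SSZ, mul(Z, Z))), mul(add(SZ, Z), add(SSSZ, mul(Z, Z))))
  [6] S(add(add(SSZ, mul(Z, Z)), mul(add(SZ, Z), add(SSSZ, mul(Z, Z)))))
  [7] S(add(S(add(SZ, mul(Z, Z))), mul(add(SZ, Z), add(SSSZ, mul(Z, Z)))))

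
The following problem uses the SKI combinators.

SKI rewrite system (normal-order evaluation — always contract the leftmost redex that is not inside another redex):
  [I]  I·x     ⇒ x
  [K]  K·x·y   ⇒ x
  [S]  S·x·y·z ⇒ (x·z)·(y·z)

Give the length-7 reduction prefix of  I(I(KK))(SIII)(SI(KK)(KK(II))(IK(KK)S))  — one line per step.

Answer: after 7 steps: K(KK(KK(II)))

Derivation:
  start: I(I(KK))(SIII)(SI(KK)(KK(II))(IK(KK)S))
  →1  I(KK)(SIII)(SI(KK)(KK(II))(IK(KK)S))
  →2  KK(SIII)(SI(KK)(KK(II))(IK(KK)S))
  →3  K(SI(KK)(KK(II))(IK(KK)S))
  →4  K(I(KK(II))(KK(KK(II)))(IK(KK)S))
  →5  K(KK(II)(KK(KK(II)))(IK(KK)S))
  →6  K(K(KK(KK(II)))(IK(KK)S))
  →7  K(KK(KK(II)))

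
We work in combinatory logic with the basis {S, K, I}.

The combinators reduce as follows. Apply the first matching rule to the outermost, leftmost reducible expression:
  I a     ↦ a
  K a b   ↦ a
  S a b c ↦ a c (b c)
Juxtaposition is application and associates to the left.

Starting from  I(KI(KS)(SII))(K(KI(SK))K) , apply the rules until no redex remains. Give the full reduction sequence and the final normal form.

Answer: normal form = I  (in 11 steps)

Reduction:
  start: I(KI(KS)(SII))(K(KI(SK))K)
  [1] KI(KS)(SII)(K(KI(SK))K)
  [2] I(SII)(K(KI(SK))K)
  [3] SII(K(KI(SK))K)
  [4] I(K(KI(SK))K)(I(K(KI(SK))K))
  [5] K(KI(SK))K(I(K(KI(SK))K))
  [6] KI(SK)(I(K(KI(SK))K))
  [7] I(I(K(KI(SK))K))
  [8] I(K(KI(SK))K)
  [9] K(KI(SK))K
  [10] KI(SK)
  [11] I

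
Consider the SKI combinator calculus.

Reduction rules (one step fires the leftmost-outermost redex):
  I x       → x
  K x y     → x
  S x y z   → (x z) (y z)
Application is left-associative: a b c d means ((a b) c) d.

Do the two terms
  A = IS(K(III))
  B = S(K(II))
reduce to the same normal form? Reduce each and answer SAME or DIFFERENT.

Answer: SAME — A ⇓ S(KI), B ⇓ S(KI)

Derivation:
Term A:
  start: IS(K(III))
  [1] S(K(III))
  [2] S(K(II))
  [3] S(KI)

Term B:
  start: S(K(II))
  [1] S(KI)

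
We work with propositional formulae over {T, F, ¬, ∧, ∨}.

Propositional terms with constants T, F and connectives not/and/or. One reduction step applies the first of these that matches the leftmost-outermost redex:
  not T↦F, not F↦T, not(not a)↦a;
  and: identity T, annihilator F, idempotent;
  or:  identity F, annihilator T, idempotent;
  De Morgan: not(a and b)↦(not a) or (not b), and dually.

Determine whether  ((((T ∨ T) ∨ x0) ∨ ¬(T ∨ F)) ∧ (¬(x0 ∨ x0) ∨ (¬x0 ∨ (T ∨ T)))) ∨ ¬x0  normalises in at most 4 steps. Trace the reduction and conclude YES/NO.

Answer: NO — after 4 steps the term is (¬(x0 ∨ x0) ∨ (¬x0 ∨ (T ∨ T))) ∨ ¬x0, not yet normal

Derivation:
  start: ((((T ∨ T) ∨ x0) ∨ ¬(T ∨ F)) ∧ (¬(x0 ∨ x0) ∨ (¬x0 ∨ (T ∨ T)))) ∨ ¬x0
  →1  (((T ∨ x0) ∨ ¬(T ∨ F)) ∧ (¬(x0 ∨ x0) ∨ (¬x0 ∨ (T ∨ T)))) ∨ ¬x0
  →2  ((T ∨ ¬(T ∨ F)) ∧ (¬(x0 ∨ x0) ∨ (¬x0 ∨ (T ∨ T)))) ∨ ¬x0
  →3  (T ∧ (¬(x0 ∨ x0) ∨ (¬x0 ∨ (T ∨ T)))) ∨ ¬x0
  →4  (¬(x0 ∨ x0) ∨ (¬x0 ∨ (T ∨ T))) ∨ ¬x0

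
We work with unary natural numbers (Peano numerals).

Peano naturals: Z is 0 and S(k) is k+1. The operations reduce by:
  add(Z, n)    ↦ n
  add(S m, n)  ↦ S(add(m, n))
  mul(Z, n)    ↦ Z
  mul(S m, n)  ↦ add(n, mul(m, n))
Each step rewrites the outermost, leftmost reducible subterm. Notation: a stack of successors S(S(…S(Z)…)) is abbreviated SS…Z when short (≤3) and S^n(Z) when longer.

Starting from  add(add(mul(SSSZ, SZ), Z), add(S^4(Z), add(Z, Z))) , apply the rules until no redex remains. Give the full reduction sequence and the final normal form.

  start: add(add(mul(SSSZ, SZ), Z), add(S^4(Z), add(Z, Z)))
  step 1: add(add(add(SZ, mul(SSZ, SZ)), Z), add(S^4(Z), add(Z, Z)))
  step 2: add(add(S(add(Z, mul(SSZ, SZ))), Z), add(S^4(Z), add(Z, Z)))
  step 3: add(S(add(add(Z, mul(SSZ, SZ)), Z)), add(S^4(Z), add(Z, Z)))
  step 4: S(add(add(add(Z, mul(SSZ, SZ)), Z), add(S^4(Z), add(Z, Z))))
  step 5: S(add(add(mul(SSZ, SZ), Z), add(S^4(Z), add(Z, Z))))
  step 6: S(add(add(add(SZ, mul(SZ, SZ)), Z), add(S^4(Z), add(Z, Z))))
  step 7: S(add(add(S(add(Z, mul(SZ, SZ))), Z), add(S^4(Z), add(Z, Z))))
  step 8: S(add(S(add(add(Z, mul(SZ, SZ)), Z)), add(S^4(Z), add(Z, Z))))
  step 9: S(S(add(add(add(Z, mul(SZ, SZ)), Z), add(S^4(Z), add(Z, Z)))))
  step 10: S(S(add(add(mul(SZ, SZ), Z), add(S^4(Z), add(Z, Z)))))
  step 11: S(S(add(add(add(SZ, mul(Z, SZ)), Z), add(S^4(Z), add(Z, Z)))))
  step 12: S(S(add(add(S(add(Z, mul(Z, SZ))), Z), add(S^4(Z), add(Z, Z)))))
  step 13: S(S(add(S(add(add(Z, mul(Z, SZ)), Z)), add(S^4(Z), add(Z, Z)))))
  step 14: S(S(S(add(add(add(Z, mul(Z, SZ)), Z), add(S^4(Z), add(Z, Z))))))
  step 15: S(S(S(add(add(mul(Z, SZ), Z), add(S^4(Z), add(Z, Z))))))
  step 16: S(S(S(add(add(Z, Z), add(S^4(Z), add(Z, Z))))))
  step 17: S(S(S(add(Z, add(S^4(Z), add(Z, Z))))))
  step 18: S(S(S(add(S^4(Z), add(Z, Z)))))
  step 19: S(S(S(S(add(SSSZ, add(Z, Z))))))
  step 20: S(S(S(S(S(add(SSZ, add(Z, Z)))))))
  step 21: S(S(S(S(S(S(add(SZ, add(Z, Z))))))))
  step 22: S(S(S(S(S(S(S(add(Z, add(Z, Z)))))))))
  step 23: S(S(S(S(S(S(S(add(Z, Z))))))))
  step 24: S^7(Z)

Answer: normal form = S^7(Z)  (in 24 steps)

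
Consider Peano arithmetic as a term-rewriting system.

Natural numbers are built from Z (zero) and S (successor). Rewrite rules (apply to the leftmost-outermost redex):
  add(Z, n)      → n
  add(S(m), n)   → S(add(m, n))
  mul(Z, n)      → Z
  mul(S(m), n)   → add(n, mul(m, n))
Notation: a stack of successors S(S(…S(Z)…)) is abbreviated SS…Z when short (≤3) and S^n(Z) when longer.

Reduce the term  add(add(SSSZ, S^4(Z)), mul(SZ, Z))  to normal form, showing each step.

  start: add(add(SSSZ, S^4(Z)), mul(SZ, Z))
  [1] add(S(add(SSZ, S^4(Z))), mul(SZ, Z))
  [2] S(add(add(SSZ, S^4(Z)), mul(SZ, Z)))
  [3] S(add(S(add(SZ, S^4(Z))), mul(SZ, Z)))
  [4] S(S(add(add(SZ, S^4(Z)), mul(SZ, Z))))
  [5] S(S(add(S(add(Z, S^4(Z))), mul(SZ, Z))))
  [6] S(S(S(add(add(Z, S^4(Z)), mul(SZ, Z)))))
  [7] S(S(S(add(S^4(Z), mul(SZ, Z)))))
  [8] S(S(S(S(add(SSSZ, mul(SZ, Z))))))
  [9] S(S(S(S(S(add(SSZ, mul(SZ, Z)))))))
  [10] S(S(S(S(S(S(add(SZ, mul(SZ, Z))))))))
  [11] S(S(S(S(S(S(S(add(Z, mul(SZ, Z)))))))))
  [12] S(S(S(S(S(S(S(mul(SZ, Z))))))))
  [13] S(S(S(S(S(S(S(add(Z, mul(Z, Z)))))))))
  [14] S(S(S(S(S(S(S(mul(Z, Z))))))))
  [15] S^7(Z)

Answer: normal form = S^7(Z)  (in 15 steps)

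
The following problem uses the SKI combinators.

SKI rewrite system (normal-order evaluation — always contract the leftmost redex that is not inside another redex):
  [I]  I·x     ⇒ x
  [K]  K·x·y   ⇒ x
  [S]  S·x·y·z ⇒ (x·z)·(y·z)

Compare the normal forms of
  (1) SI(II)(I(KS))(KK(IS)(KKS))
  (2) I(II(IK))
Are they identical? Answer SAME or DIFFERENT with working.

Answer: DIFFERENT — A ⇓ S(KK), B ⇓ K

Reduction:
Term A:
  start: SI(II)(I(KS))(KK(IS)(KKS))
  [1] I(I(KS))(II(I(KS)))(KK(IS)(KKS))
  [2] I(KS)(II(I(KS)))(KK(IS)(KKS))
  [3] KS(II(I(KS)))(KK(IS)(KKS))
  [4] S(KK(IS)(KKS))
  [5] S(K(KKS))
  [6] S(KK)

Term B:
  start: I(II(IK))
  [1] II(IK)
  [2] I(IK)
  [3] IK
  [4] K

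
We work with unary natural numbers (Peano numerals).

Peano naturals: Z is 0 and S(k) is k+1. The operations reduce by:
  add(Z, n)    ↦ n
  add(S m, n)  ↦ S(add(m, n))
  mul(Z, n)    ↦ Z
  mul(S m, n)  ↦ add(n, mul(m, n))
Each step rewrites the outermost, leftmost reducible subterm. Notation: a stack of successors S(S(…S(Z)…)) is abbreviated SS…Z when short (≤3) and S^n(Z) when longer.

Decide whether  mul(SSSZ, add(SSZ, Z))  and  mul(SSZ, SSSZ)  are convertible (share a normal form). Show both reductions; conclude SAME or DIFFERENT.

Term A:
  start: mul(SSSZ, add(SSZ, Z))
  →1  add(add(SSZ, Z), mul(SSZ, add(SSZ, Z)))
  →2  add(S(add(SZ, Z)), mul(SSZ, add(SSZ, Z)))
  →3  S(add(add(SZ, Z), mul(SSZ, add(SSZ, Z))))
  →4  S(add(S(add(Z, Z)), mul(SSZ, add(SSZ, Z))))
  →5  S(S(add(add(Z, Z), mul(SSZ, add(SSZ, Z)))))
  →6  S(S(add(Z, mul(SSZ, add(SSZ, Z)))))
  →7  S(S(mul(SSZ, add(SSZ, Z))))
  →8  S(S(add(add(SSZ, Z), mul(SZ, add(SSZ, Z)))))
  →9  S(S(add(S(add(SZ, Z)), mul(SZ, add(SSZ, Z)))))
  →10  S(S(S(add(add(SZ, Z), mul(SZ, add(SSZ, Z))))))
  →11  S(S(S(add(S(add(Z, Z)), mul(SZ, add(SSZ, Z))))))
  →12  S(S(S(S(add(add(Z, Z), mul(SZ, add(SSZ, Z)))))))
  →13  S(S(S(S(add(Z, mul(SZ, add(SSZ, Z)))))))
  →14  S(S(S(S(mul(SZ, add(SSZ, Z))))))
  →15  S(S(S(S(add(add(SSZ, Z), mul(Z, add(SSZ, Z)))))))
  →16  S(S(S(S(add(S(add(SZ, Z)), mul(Z, add(SSZ, Z)))))))
  →17  S(S(S(S(S(add(add(SZ, Z), mul(Z, add(SSZ, Z))))))))
  →18  S(S(S(S(S(add(S(add(Z, Z)), mul(Z, add(SSZ, Z))))))))
  →19  S(S(S(S(S(S(add(add(Z, Z), mul(Z, add(SSZ, Z)))))))))
  →20  S(S(S(S(S(S(add(Z, mul(Z, add(SSZ, Z)))))))))
  →21  S(S(S(S(S(S(mul(Z, add(SSZ, Z))))))))
  →22  S^6(Z)

Term B:
  start: mul(SSZ, SSSZ)
  →1  add(SSSZ, mul(SZ, SSSZ))
  →2  S(add(SSZ, mul(SZ, SSSZ)))
  →3  S(S(add(SZ, mul(SZ, SSSZ))))
  →4  S(S(S(add(Z, mul(SZ, SSSZ)))))
  →5  S(S(S(mul(SZ, SSSZ))))
  →6  S(S(S(add(SSSZ, mul(Z, SSSZ)))))
  →7  S(S(S(S(add(SSZ, mul(Z, SSSZ))))))
  →8  S(S(S(S(S(add(SZ, mul(Z, SSSZ)))))))
  →9  S(S(S(S(S(S(add(Z, mul(Z, SSSZ))))))))
  →10  S(S(S(S(S(S(mul(Z, SSSZ)))))))
  →11  S^6(Z)

Answer: SAME — A ⇓ S^6(Z), B ⇓ S^6(Z)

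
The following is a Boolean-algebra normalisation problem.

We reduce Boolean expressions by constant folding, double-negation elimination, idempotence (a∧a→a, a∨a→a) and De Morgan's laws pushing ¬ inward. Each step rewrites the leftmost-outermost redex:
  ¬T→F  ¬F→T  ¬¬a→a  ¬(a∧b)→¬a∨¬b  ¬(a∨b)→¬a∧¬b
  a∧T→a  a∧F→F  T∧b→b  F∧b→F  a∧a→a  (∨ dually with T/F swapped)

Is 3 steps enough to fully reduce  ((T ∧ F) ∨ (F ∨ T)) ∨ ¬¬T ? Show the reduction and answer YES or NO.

Answer: NO — after 3 steps the term is T ∨ ¬¬T, not yet normal

Working:
  start: ((T ∧ F) ∨ (F ∨ T)) ∨ ¬¬T
  step 1: (F ∨ (F ∨ T)) ∨ ¬¬T
  step 2: (F ∨ T) ∨ ¬¬T
  step 3: T ∨ ¬¬T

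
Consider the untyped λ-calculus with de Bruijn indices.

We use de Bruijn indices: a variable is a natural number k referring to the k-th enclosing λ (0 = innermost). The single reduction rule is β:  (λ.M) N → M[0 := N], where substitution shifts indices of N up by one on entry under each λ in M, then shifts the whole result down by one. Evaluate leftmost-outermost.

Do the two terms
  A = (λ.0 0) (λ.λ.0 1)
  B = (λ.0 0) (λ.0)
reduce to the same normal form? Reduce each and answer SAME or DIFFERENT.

Term A:
  start: (λ.0 0) (λ.λ.0 1)
  step 1: (λ.λ.0 1) (λ.λ.0 1)
  step 2: λ.0 (λ.λ.0 1)

Term B:
  start: (λ.0 0) (λ.0)
  step 1: (λ.0) (λ.0)
  step 2: λ.0

Answer: DIFFERENT — A ⇓ λ.0 (λ.λ.0 1), B ⇓ λ.0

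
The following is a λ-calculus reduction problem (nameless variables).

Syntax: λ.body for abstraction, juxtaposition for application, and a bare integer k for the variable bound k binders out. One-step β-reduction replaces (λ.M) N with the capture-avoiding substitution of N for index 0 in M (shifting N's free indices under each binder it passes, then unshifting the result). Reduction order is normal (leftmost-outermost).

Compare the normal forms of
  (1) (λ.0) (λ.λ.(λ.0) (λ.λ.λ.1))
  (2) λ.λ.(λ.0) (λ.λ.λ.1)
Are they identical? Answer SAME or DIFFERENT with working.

Answer: SAME — A ⇓ λ.λ.λ.λ.λ.1, B ⇓ λ.λ.λ.λ.λ.1

Derivation:
Term A:
  start: (λ.0) (λ.λ.(λ.0) (λ.λ.λ.1))
  [1] λ.λ.(λ.0) (λ.λ.λ.1)
  [2] λ.λ.λ.λ.λ.1

Term B:
  start: λ.λ.(λ.0) (λ.λ.λ.1)
  [1] λ.λ.λ.λ.λ.1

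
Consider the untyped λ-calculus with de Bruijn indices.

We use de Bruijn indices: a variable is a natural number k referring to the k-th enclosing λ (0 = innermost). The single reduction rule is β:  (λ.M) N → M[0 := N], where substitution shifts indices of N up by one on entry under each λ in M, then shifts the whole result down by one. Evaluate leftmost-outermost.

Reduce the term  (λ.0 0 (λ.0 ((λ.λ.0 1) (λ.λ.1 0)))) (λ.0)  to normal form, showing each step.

Answer: normal form = λ.0 (λ.0 (λ.λ.1 0))  (in 4 steps)

Reduction:
  start: (λ.0 0 (λ.0 ((λ.λ.0 1) (λ.λ.1 0)))) (λ.0)
  →1  (λ.0) (λ.0) (λ.0 ((λ.λ.0 1) (λ.λ.1 0)))
  →2  (λ.0) (λ.0 ((λ.λ.0 1) (λ.λ.1 0)))
  →3  λ.0 ((λ.λ.0 1) (λ.λ.1 0))
  →4  λ.0 (λ.0 (λ.λ.1 0))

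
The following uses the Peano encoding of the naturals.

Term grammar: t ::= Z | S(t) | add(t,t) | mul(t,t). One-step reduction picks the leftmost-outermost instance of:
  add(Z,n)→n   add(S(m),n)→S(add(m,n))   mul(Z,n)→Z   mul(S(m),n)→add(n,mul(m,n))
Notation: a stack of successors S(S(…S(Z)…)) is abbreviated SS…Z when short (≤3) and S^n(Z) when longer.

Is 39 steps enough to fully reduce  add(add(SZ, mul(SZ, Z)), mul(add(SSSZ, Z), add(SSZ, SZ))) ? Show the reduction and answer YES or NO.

  start: add(add(SZ, mul(SZ, Z)), mul(add(SSSZ, Z), add(SSZ, SZ)))
  step 1: add(S(add(Z, mul(SZ, Z))), mul(add(SSSZ, Z), add(SSZ, SZ)))
  step 2: S(add(add(Z, mul(SZ, Z)), mul(add(SSSZ, Z), add(SSZ, SZ))))
  step 3: S(add(mul(SZ, Z), mul(add(SSSZ, Z), add(SSZ, SZ))))
  step 4: S(add(add(Z, mul(Z, Z)), mul(add(SSSZ, Z), add(SSZ, SZ))))
  step 5: S(add(mul(Z, Z), mul(add(SSSZ, Z), add(SSZ, SZ))))
  step 6: S(add(Z, mul(add(SSSZ, Z), add(SSZ, SZ))))
  step 7: S(mul(add(SSSZ, Z), add(SSZ, SZ)))
  step 8: S(mul(S(add(SSZ, Z)), add(SSZ, SZ)))
  step 9: S(add(add(SSZ, SZ), mul(add(SSZ, Z), add(SSZ, SZ))))
  step 10: S(add(S(add(SZ, SZ)), mul(add(SSZ, Z), add(SSZ, SZ))))
  step 11: S(S(add(add(SZ, SZ), mul(add(SSZ, Z), add(SSZ, SZ)))))
  step 12: S(S(add(S(add(Z, SZ)), mul(add(SSZ, Z), add(SSZ, SZ)))))
  step 13: S(S(S(add(add(Z, SZ), mul(add(SSZ, Z), add(SSZ, SZ))))))
  step 14: S(S(S(add(SZ, mul(add(SSZ, Z), add(SSZ, SZ))))))
  step 15: S(S(S(S(add(Z, mul(add(SSZ, Z), add(SSZ, SZ)))))))
  step 16: S(S(S(S(mul(add(SSZ, Z), add(SSZ, SZ))))))
  step 17: S(S(S(S(mul(S(add(SZ, Z)), add(SSZ, SZ))))))
  step 18: S(S(S(S(add(add(SSZ, SZ), mul(add(SZ, Z), add(SSZ, SZ)))))))
  step 19: S(S(S(S(add(S(add(SZ, SZ)), mul(add(SZ, Z), add(SSZ, SZ)))))))
  step 20: S(S(S(S(S(add(add(SZ, SZ), mul(add(SZ, Z), add(SSZ, SZ))))))))
  step 21: S(S(S(S(S(add(S(add(Z, SZ)), mul(add(SZ, Z), add(SSZ, SZ))))))))
  step 22: S(S(S(S(S(S(add(add(Z, SZ), mul(add(SZ, Z), add(SSZ, SZ)))))))))
  step 23: S(S(S(S(S(S(add(SZ, mul(add(SZ, Z), add(SSZ, SZ)))))))))
  step 24: S(S(S(S(S(S(S(add(Z, mul(add(SZ, Z), add(SSZ, SZ))))))))))
  step 25: S(S(S(S(S(S(S(mul(add(SZ, Z), add(SSZ, SZ)))))))))
  step 26: S(S(S(S(S(S(S(mul(S(add(Z, Z)), add(SSZ, SZ)))))))))
  step 27: S(S(S(S(S(S(S(add(add(SSZ, SZ), mul(add(Z, Z), add(SSZ, SZ))))))))))
  step 28: S(S(S(S(S(S(S(add(S(add(SZ, SZ)), mul(add(Z, Z), add(SSZ, SZ))))))))))
  step 29: S(S(S(S(S(S(S(S(add(add(SZ, SZ), mul(add(Z, Z), add(SSZ, SZ)))))))))))
  step 30: S(S(S(S(S(S(S(S(add(S(add(Z, SZ)), mul(add(Z, Z), add(SSZ, SZ)))))))))))
  step 31: S(S(S(S(S(S(S(S(S(add(add(Z, SZ), mul(add(Z, Z), add(SSZ, SZ))))))))))))
  step 32: S(S(S(S(S(S(S(S(S(add(SZ, mul(add(Z, Z), add(SSZ, SZ))))))))))))
  step 33: S(S(S(S(S(S(S(S(S(S(add(Z, mul(add(Z, Z), add(SSZ, SZ)))))))))))))
  step 34: S(S(S(S(S(S(S(S(S(S(mul(add(Z, Z), add(SSZ, SZ))))))))))))
  step 35: S(S(S(S(S(S(S(S(S(S(mul(Z, add(SSZ, SZ))))))))))))
  step 36: S^10(Z)

Answer: YES — reaches normal form S^10(Z) in 36 ≤ 39 steps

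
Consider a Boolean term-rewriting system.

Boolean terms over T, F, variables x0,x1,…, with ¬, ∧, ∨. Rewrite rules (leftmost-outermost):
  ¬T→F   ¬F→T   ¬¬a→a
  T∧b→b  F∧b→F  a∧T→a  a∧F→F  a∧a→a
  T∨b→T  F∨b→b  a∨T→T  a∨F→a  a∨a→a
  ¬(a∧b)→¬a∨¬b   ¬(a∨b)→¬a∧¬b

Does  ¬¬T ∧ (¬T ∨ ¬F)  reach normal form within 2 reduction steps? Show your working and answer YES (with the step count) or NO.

Answer: NO — after 2 steps the term is ¬T ∨ ¬F, not yet normal

Reduction:
  start: ¬¬T ∧ (¬T ∨ ¬F)
  [1] T ∧ (¬T ∨ ¬F)
  [2] ¬T ∨ ¬F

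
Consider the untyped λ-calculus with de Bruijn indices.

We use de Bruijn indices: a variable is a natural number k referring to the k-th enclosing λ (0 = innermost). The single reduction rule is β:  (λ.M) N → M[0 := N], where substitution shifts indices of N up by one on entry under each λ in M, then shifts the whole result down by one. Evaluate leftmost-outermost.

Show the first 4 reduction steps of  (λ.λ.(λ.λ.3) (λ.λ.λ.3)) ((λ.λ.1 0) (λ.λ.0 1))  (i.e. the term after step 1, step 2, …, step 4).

Answer: after 4 steps: λ.λ.λ.λ.0 1

Derivation:
  start: (λ.λ.(λ.λ.3) (λ.λ.λ.3)) ((λ.λ.1 0) (λ.λ.0 1))
  [1] λ.(λ.λ.(λ.λ.1 0) (λ.λ.0 1)) (λ.λ.λ.3)
  [2] λ.λ.(λ.λ.1 0) (λ.λ.0 1)
  [3] λ.λ.λ.(λ.λ.0 1) 0
  [4] λ.λ.λ.λ.0 1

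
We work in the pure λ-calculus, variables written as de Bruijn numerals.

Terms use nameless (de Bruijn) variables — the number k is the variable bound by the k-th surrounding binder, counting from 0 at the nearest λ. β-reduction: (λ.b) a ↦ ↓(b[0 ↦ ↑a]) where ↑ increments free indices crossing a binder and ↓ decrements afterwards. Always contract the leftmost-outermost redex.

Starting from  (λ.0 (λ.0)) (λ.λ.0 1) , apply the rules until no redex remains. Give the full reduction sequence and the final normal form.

Answer: normal form = λ.0 (λ.0)  (in 2 steps)

Reduction:
  start: (λ.0 (λ.0)) (λ.λ.0 1)
  [1] (λ.λ.0 1) (λ.0)
  [2] λ.0 (λ.0)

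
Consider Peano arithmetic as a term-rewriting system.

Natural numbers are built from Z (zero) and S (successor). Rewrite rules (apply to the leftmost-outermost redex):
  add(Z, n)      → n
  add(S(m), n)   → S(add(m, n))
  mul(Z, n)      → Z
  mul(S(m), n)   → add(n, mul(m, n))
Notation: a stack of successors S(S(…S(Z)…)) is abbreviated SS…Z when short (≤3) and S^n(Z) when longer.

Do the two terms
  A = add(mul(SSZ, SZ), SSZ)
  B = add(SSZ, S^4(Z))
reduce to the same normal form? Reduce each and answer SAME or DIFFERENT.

Answer: DIFFERENT — A ⇓ S^4(Z), B ⇓ S^6(Z)

Derivation:
Term A:
  start: add(mul(SSZ, SZ), SSZ)
  →1  add(add(SZ, mul(SZ, SZ)), SSZ)
  →2  add(S(add(Z, mul(SZ, SZ))), SSZ)
  →3  S(add(add(Z, mul(SZ, SZ)), SSZ))
  →4  S(add(mul(SZ, SZ), SSZ))
  →5  S(add(add(SZ, mul(Z, SZ)), SSZ))
  →6  S(add(S(add(Z, mul(Z, SZ))), SSZ))
  →7  S(S(add(add(Z, mul(Z, SZ)), SSZ)))
  →8  S(S(add(mul(Z, SZ), SSZ)))
  →9  S(S(add(Z, SSZ)))
  →10  S^4(Z)

Term B:
  start: add(SSZ, S^4(Z))
  →1  S(add(SZ, S^4(Z)))
  →2  S(S(add(Z, S^4(Z))))
  →3  S^6(Z)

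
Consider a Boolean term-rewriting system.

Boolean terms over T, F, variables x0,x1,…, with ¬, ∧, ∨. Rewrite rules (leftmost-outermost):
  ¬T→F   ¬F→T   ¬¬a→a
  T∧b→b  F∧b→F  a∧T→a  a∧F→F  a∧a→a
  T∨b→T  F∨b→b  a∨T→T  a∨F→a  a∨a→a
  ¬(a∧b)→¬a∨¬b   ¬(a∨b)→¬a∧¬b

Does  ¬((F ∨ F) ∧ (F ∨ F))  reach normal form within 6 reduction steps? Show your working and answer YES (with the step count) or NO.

Answer: YES — reaches normal form T in 5 ≤ 6 steps

Working:
  start: ¬((F ∨ F) ∧ (F ∨ F))
  [1] ¬(F ∨ F) ∨ ¬(F ∨ F)
  [2] ¬(F ∨ F)
  [3] ¬F ∧ ¬F
  [4] ¬F
  [5] T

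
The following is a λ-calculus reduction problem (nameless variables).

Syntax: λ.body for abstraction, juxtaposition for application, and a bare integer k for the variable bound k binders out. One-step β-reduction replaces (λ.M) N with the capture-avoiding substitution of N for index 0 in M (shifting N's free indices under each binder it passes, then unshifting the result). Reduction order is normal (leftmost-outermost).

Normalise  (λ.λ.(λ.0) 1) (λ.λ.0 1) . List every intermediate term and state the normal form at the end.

  start: (λ.λ.(λ.0) 1) (λ.λ.0 1)
  [1] λ.(λ.0) (λ.λ.0 1)
  [2] λ.λ.λ.0 1

Answer: normal form = λ.λ.λ.0 1  (in 2 steps)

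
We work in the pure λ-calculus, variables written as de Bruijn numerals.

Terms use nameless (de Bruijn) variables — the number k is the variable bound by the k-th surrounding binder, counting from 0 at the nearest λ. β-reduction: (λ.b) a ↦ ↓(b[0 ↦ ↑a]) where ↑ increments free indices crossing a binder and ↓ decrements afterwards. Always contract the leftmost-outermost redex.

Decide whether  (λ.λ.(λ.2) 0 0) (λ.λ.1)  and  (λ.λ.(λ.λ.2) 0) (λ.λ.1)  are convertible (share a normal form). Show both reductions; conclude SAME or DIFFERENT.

Answer: SAME — A ⇓ λ.λ.1, B ⇓ λ.λ.1

Working:
Term A:
  start: (λ.λ.(λ.2) 0 0) (λ.λ.1)
  step 1: λ.(λ.λ.λ.1) 0 0
  step 2: λ.(λ.λ.1) 0
  step 3: λ.λ.1

Term B:
  start: (λ.λ.(λ.λ.2) 0) (λ.λ.1)
  step 1: λ.(λ.λ.2) 0
  step 2: λ.λ.1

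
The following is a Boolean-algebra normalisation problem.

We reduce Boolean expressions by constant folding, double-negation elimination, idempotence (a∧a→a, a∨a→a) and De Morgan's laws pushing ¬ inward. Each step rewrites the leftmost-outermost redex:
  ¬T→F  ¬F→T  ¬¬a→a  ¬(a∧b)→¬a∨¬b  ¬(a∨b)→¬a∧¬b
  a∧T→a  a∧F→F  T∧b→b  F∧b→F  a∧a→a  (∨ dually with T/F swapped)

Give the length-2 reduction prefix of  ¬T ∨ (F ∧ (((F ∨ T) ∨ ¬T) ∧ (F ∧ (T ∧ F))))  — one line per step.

Answer: after 2 steps: F ∧ (((F ∨ T) ∨ ¬T) ∧ (F ∧ (T ∧ F)))

Reduction:
  start: ¬T ∨ (F ∧ (((F ∨ T) ∨ ¬T) ∧ (F ∧ (T ∧ F))))
  step 1: F ∨ (F ∧ (((F ∨ T) ∨ ¬T) ∧ (F ∧ (T ∧ F))))
  step 2: F ∧ (((F ∨ T) ∨ ¬T) ∧ (F ∧ (T ∧ F)))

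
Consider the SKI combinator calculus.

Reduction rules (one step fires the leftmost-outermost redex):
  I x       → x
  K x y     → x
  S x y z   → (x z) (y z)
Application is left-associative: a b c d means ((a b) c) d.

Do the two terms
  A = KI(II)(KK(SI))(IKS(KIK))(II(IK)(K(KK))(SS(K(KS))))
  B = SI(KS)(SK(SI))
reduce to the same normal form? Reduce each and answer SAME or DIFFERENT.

Answer: SAME — A ⇓ S, B ⇓ S

Reduction:
Term A:
  start: KI(II)(KK(SI))(IKS(KIK))(II(IK)(K(KK))(SS(K(KS))))
  [1] I(KK(SI))(IKS(KIK))(II(IK)(K(KK))(SS(K(KS))))
  [2] KK(SI)(IKS(KIK))(II(IK)(K(KK))(SS(K(KS))))
  [3] K(IKS(KIK))(II(IK)(K(KK))(SS(K(KS))))
  [4] IKS(KIK)
  [5] KS(KIK)
  [6] S

Term B:
  start: SI(KS)(SK(SI))
  [1] I(SK(SI))(KS(SK(SI)))
  [2] SK(SI)(KS(SK(SI)))
  [3] K(KS(SK(SI)))(SI(KS(SK(SI))))
  [4] KS(SK(SI))
  [5] S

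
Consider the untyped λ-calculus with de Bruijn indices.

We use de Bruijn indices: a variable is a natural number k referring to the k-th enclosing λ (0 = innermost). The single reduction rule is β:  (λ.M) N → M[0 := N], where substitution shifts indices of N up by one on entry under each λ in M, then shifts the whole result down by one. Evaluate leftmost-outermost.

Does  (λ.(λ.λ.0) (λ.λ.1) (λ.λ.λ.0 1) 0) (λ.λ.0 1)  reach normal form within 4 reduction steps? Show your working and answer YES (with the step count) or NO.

Answer: YES — reaches normal form λ.λ.0 1 in 4 ≤ 4 steps

Derivation:
  start: (λ.(λ.λ.0) (λ.λ.1) (λ.λ.λ.0 1) 0) (λ.λ.0 1)
  step 1: (λ.λ.0) (λ.λ.1) (λ.λ.λ.0 1) (λ.λ.0 1)
  step 2: (λ.0) (λ.λ.λ.0 1) (λ.λ.0 1)
  step 3: (λ.λ.λ.0 1) (λ.λ.0 1)
  step 4: λ.λ.0 1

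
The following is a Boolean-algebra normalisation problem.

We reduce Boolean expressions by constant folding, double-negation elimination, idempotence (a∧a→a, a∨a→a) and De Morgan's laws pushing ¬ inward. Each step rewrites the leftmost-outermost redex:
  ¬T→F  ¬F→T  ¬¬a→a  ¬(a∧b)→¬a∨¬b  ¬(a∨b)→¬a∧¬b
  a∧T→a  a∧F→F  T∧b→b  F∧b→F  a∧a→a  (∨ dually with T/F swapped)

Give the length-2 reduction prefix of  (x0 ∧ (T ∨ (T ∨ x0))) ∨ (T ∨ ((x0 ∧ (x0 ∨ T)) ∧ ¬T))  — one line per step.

  start: (x0 ∧ (T ∨ (T ∨ x0))) ∨ (T ∨ ((x0 ∧ (x0 ∨ T)) ∧ ¬T))
  →1  (x0 ∧ T) ∨ (T ∨ ((x0 ∧ (x0 ∨ T)) ∧ ¬T))
  →2  x0 ∨ (T ∨ ((x0 ∧ (x0 ∨ T)) ∧ ¬T))

Answer: after 2 steps: x0 ∨ (T ∨ ((x0 ∧ (x0 ∨ T)) ∧ ¬T))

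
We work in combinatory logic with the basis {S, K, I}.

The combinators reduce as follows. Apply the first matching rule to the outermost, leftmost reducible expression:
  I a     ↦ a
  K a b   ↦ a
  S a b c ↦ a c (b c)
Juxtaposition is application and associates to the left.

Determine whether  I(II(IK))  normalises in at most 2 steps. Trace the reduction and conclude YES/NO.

  start: I(II(IK))
  →1  II(IK)
  →2  I(IK)

Answer: NO — after 2 steps the term is I(IK), not yet normal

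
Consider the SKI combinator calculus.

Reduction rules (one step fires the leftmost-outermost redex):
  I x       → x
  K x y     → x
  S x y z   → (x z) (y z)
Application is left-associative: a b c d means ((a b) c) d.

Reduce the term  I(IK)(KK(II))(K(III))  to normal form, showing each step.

  start: I(IK)(KK(II))(K(III))
  step 1: IK(KK(II))(K(III))
  step 2: K(KK(II))(K(III))
  step 3: KK(II)
  step 4: K

Answer: normal form = K  (in 4 steps)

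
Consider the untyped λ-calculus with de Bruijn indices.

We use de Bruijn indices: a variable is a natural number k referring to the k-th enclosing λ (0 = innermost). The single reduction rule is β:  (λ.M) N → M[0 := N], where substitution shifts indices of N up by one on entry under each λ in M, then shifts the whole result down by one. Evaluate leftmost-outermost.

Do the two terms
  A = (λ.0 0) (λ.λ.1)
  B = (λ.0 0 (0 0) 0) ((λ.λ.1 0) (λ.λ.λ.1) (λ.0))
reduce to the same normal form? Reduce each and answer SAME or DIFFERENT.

Answer: SAME — A ⇓ λ.λ.λ.1, B ⇓ λ.λ.λ.1

Derivation:
Term A:
  start: (λ.0 0) (λ.λ.1)
  step 1: (λ.λ.1) (λ.λ.1)
  step 2: λ.λ.λ.1

Term B:
  start: (λ.0 0 (0 0) 0) ((λ.λ.1 0) (λ.λ.λ.1) (λ.0))
  step 1: (λ.λ.1 0) (λ.λ.λ.1) (λ.0) ((λ.λ.1 0) (λ.λ.λ.1) (λ.0)) ((λ.λ.1 0) (λ.λ.λ.1) (λ.0) ((λ.λ.1 0) (λ.λ.λ.1) (λ.0))) ((λ.λ.1 0) (λ.λ.λ.1) (λ.0))
  step 2: (λ.(λ.λ.λ.1) 0) (λ.0) ((λ.λ.1 0) (λ.λ.λ.1) (λ.0)) ((λ.λ.1 0) (λ.λ.λ.1) (λ.0) ((λ.λ.1 0) (λ.λ.λ.1) (λ.0))) ((λ.λ.1 0) (λ.λ.λ.1) (λ.0))
  step 3: (λ.λ.λ.1) (λ.0) ((λ.λ.1 0) (λ.λ.λ.1) (λ.0)) ((λ.λ.1 0) (λ.λ.λ.1) (λ.0) ((λ.λ.1 0) (λ.λ.λ.1) (λ.0))) ((λ.λ.1 0) (λ.λ.λ.1) (λ.0))
  step 4: (λ.λ.1) ((λ.λ.1 0) (λ.λ.λ.1) (λ.0)) ((λ.λ.1 0) (λ.λ.λ.1) (λ.0) ((λ.λ.1 0) (λ.λ.λ.1) (λ.0))) ((λ.λ.1 0) (λ.λ.λ.1) (λ.0))
  step 5: (λ.(λ.λ.1 0) (λ.λ.λ.1) (λ.0)) ((λ.λ.1 0) (λ.λ.λ.1) (λ.0) ((λ.λ.1 0) (λ.λ.λ.1) (λ.0))) ((λ.λ.1 0) (λ.λ.λ.1) (λ.0))
  step 6: (λ.λ.1 0) (λ.λ.λ.1) (λ.0) ((λ.λ.1 0) (λ.λ.λ.1) (λ.0))
  step 7: (λ.(λ.λ.λ.1) 0) (λ.0) ((λ.λ.1 0) (λ.λ.λ.1) (λ.0))
  step 8: (λ.λ.λ.1) (λ.0) ((λ.λ.1 0) (λ.λ.λ.1) (λ.0))
  step 9: (λ.λ.1) ((λ.λ.1 0) (λ.λ.λ.1) (λ.0))
  step 10: λ.(λ.λ.1 0) (λ.λ.λ.1) (λ.0)
  step 11: λ.(λ.(λ.λ.λ.1) 0) (λ.0)
  step 12: λ.(λ.λ.λ.1) (λ.0)
  step 13: λ.λ.λ.1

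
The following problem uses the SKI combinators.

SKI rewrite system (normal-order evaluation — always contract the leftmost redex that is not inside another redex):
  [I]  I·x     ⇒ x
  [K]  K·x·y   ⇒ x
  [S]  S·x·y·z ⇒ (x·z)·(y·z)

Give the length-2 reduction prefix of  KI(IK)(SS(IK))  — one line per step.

  start: KI(IK)(SS(IK))
  →1  I(SS(IK))
  →2  SS(IK)

Answer: after 2 steps: SS(IK)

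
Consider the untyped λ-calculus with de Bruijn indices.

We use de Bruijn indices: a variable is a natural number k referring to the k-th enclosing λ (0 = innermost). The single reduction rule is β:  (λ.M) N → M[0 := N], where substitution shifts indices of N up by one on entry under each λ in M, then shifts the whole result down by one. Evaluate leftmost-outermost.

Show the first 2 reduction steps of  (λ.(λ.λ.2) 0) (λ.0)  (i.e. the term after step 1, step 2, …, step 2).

  start: (λ.(λ.λ.2) 0) (λ.0)
  [1] (λ.λ.λ.0) (λ.0)
  [2] λ.λ.0

Answer: after 2 steps: λ.λ.0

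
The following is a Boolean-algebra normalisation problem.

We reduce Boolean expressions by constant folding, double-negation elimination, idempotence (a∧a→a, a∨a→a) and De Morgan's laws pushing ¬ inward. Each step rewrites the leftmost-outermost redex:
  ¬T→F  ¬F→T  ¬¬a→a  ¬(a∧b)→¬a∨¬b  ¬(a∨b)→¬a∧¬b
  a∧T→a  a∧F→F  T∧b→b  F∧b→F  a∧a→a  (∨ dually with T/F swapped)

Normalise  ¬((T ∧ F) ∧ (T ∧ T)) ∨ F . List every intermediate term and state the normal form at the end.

  start: ¬((T ∧ F) ∧ (T ∧ T)) ∨ F
  step 1: ¬((T ∧ F) ∧ (T ∧ T))
  step 2: ¬(T ∧ F) ∨ ¬(T ∧ T)
  step 3: (¬T ∨ ¬F) ∨ ¬(T ∧ T)
  step 4: (F ∨ ¬F) ∨ ¬(T ∧ T)
  step 5: ¬F ∨ ¬(T ∧ T)
  step 6: T ∨ ¬(T ∧ T)
  step 7: T

Answer: normal form = T  (in 7 steps)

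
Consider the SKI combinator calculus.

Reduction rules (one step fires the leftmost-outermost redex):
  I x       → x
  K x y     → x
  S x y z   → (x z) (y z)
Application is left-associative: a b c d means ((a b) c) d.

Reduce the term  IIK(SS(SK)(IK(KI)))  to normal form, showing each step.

  start: IIK(SS(SK)(IK(KI)))
  [1] IK(SS(SK)(IK(KI)))
  [2] K(SS(SK)(IK(KI)))
  [3] K(S(IK(KI))(SK(IK(KI))))
  [4] K(S(K(KI))(SK(IK(KI))))
  [5] K(S(K(KI))(SK(K(KI))))

Answer: normal form = K(S(K(KI))(SK(K(KI))))  (in 5 steps)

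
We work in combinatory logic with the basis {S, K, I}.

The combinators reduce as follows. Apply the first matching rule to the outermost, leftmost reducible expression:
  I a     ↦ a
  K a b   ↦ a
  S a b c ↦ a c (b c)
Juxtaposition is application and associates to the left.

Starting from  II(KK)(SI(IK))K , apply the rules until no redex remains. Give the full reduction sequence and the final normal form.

  start: II(KK)(SI(IK))K
  [1] I(KK)(SI(IK))K
  [2] KK(SI(IK))K
  [3] KK

Answer: normal form = KK  (in 3 steps)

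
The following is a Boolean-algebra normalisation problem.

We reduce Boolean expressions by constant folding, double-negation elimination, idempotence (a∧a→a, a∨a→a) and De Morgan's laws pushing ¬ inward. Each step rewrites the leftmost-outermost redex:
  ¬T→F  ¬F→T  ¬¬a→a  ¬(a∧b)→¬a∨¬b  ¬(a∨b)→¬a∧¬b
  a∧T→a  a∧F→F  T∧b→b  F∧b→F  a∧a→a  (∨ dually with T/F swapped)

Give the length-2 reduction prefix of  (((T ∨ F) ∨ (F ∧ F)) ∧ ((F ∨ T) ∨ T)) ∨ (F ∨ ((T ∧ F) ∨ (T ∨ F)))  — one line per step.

Answer: after 2 steps: (T ∧ ((F ∨ T) ∨ T)) ∨ (F ∨ ((T ∧ F) ∨ (T ∨ F)))

Reduction:
  start: (((T ∨ F) ∨ (F ∧ F)) ∧ ((F ∨ T) ∨ T)) ∨ (F ∨ ((T ∧ F) ∨ (T ∨ F)))
  →1  ((T ∨ (F ∧ F)) ∧ ((F ∨ T) ∨ T)) ∨ (F ∨ ((T ∧ F) ∨ (T ∨ F)))
  →2  (T ∧ ((F ∨ T) ∨ T)) ∨ (F ∨ ((T ∧ F) ∨ (T ∨ F)))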